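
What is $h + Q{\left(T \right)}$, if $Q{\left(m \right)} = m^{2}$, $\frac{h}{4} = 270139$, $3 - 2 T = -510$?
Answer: $\frac{4585393}{4} \approx 1.1463 \cdot 10^{6}$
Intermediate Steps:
$T = \frac{513}{2}$ ($T = \frac{3}{2} - -255 = \frac{3}{2} + 255 = \frac{513}{2} \approx 256.5$)
$h = 1080556$ ($h = 4 \cdot 270139 = 1080556$)
$h + Q{\left(T \right)} = 1080556 + \left(\frac{513}{2}\right)^{2} = 1080556 + \frac{263169}{4} = \frac{4585393}{4}$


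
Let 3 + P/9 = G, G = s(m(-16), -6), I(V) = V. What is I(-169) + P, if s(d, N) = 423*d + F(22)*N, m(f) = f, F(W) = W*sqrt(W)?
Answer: -61108 - 1188*sqrt(22) ≈ -66680.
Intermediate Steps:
F(W) = W**(3/2)
s(d, N) = 423*d + 22*N*sqrt(22) (s(d, N) = 423*d + 22**(3/2)*N = 423*d + (22*sqrt(22))*N = 423*d + 22*N*sqrt(22))
G = -6768 - 132*sqrt(22) (G = 423*(-16) + 22*(-6)*sqrt(22) = -6768 - 132*sqrt(22) ≈ -7387.1)
P = -60939 - 1188*sqrt(22) (P = -27 + 9*(-6768 - 132*sqrt(22)) = -27 + (-60912 - 1188*sqrt(22)) = -60939 - 1188*sqrt(22) ≈ -66511.)
I(-169) + P = -169 + (-60939 - 1188*sqrt(22)) = -61108 - 1188*sqrt(22)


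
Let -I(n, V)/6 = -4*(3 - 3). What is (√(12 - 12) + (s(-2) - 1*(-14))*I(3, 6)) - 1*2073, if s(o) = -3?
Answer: -2073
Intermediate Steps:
I(n, V) = 0 (I(n, V) = -(-24)*(3 - 3) = -(-24)*0 = -6*0 = 0)
(√(12 - 12) + (s(-2) - 1*(-14))*I(3, 6)) - 1*2073 = (√(12 - 12) + (-3 - 1*(-14))*0) - 1*2073 = (√0 + (-3 + 14)*0) - 2073 = (0 + 11*0) - 2073 = (0 + 0) - 2073 = 0 - 2073 = -2073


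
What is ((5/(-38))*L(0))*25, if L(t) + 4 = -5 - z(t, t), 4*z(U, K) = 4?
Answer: 625/19 ≈ 32.895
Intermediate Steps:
z(U, K) = 1 (z(U, K) = (1/4)*4 = 1)
L(t) = -10 (L(t) = -4 + (-5 - 1*1) = -4 + (-5 - 1) = -4 - 6 = -10)
((5/(-38))*L(0))*25 = ((5/(-38))*(-10))*25 = ((5*(-1/38))*(-10))*25 = -5/38*(-10)*25 = (25/19)*25 = 625/19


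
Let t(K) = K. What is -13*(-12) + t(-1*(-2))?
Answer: 158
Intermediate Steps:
-13*(-12) + t(-1*(-2)) = -13*(-12) - 1*(-2) = 156 + 2 = 158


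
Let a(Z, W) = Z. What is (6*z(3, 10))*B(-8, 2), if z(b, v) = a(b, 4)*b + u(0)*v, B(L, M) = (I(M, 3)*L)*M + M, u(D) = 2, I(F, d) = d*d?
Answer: -24708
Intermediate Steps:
I(F, d) = d²
B(L, M) = M + 9*L*M (B(L, M) = (3²*L)*M + M = (9*L)*M + M = 9*L*M + M = M + 9*L*M)
z(b, v) = b² + 2*v (z(b, v) = b*b + 2*v = b² + 2*v)
(6*z(3, 10))*B(-8, 2) = (6*(3² + 2*10))*(2*(1 + 9*(-8))) = (6*(9 + 20))*(2*(1 - 72)) = (6*29)*(2*(-71)) = 174*(-142) = -24708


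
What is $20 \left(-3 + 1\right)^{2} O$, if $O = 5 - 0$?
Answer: $400$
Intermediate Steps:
$O = 5$ ($O = 5 + 0 = 5$)
$20 \left(-3 + 1\right)^{2} O = 20 \left(-3 + 1\right)^{2} \cdot 5 = 20 \left(-2\right)^{2} \cdot 5 = 20 \cdot 4 \cdot 5 = 80 \cdot 5 = 400$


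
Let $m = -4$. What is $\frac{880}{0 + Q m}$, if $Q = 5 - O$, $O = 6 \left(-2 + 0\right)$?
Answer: $- \frac{220}{17} \approx -12.941$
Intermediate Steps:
$O = -12$ ($O = 6 \left(-2\right) = -12$)
$Q = 17$ ($Q = 5 - -12 = 5 + 12 = 17$)
$\frac{880}{0 + Q m} = \frac{880}{0 + 17 \left(-4\right)} = \frac{880}{0 - 68} = \frac{880}{-68} = 880 \left(- \frac{1}{68}\right) = - \frac{220}{17}$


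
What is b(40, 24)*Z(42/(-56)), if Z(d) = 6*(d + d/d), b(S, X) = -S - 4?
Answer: -66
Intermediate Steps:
b(S, X) = -4 - S
Z(d) = 6 + 6*d (Z(d) = 6*(d + 1) = 6*(1 + d) = 6 + 6*d)
b(40, 24)*Z(42/(-56)) = (-4 - 1*40)*(6 + 6*(42/(-56))) = (-4 - 40)*(6 + 6*(42*(-1/56))) = -44*(6 + 6*(-3/4)) = -44*(6 - 9/2) = -44*3/2 = -66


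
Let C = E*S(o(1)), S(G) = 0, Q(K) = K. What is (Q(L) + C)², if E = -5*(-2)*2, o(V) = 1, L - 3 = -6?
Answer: 9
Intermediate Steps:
L = -3 (L = 3 - 6 = -3)
E = 20 (E = 10*2 = 20)
C = 0 (C = 20*0 = 0)
(Q(L) + C)² = (-3 + 0)² = (-3)² = 9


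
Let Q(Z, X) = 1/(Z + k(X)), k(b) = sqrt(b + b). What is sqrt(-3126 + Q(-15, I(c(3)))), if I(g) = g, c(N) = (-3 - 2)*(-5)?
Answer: sqrt(-234455 + 78150*sqrt(2))/(5*sqrt(3 - sqrt(2))) ≈ 55.912*I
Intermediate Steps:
c(N) = 25 (c(N) = -5*(-5) = 25)
k(b) = sqrt(2)*sqrt(b) (k(b) = sqrt(2*b) = sqrt(2)*sqrt(b))
Q(Z, X) = 1/(Z + sqrt(2)*sqrt(X))
sqrt(-3126 + Q(-15, I(c(3)))) = sqrt(-3126 + 1/(-15 + sqrt(2)*sqrt(25))) = sqrt(-3126 + 1/(-15 + sqrt(2)*5)) = sqrt(-3126 + 1/(-15 + 5*sqrt(2)))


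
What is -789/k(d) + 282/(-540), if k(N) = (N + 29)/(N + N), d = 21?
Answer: -298477/450 ≈ -663.28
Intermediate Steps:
k(N) = (29 + N)/(2*N) (k(N) = (29 + N)/((2*N)) = (29 + N)*(1/(2*N)) = (29 + N)/(2*N))
-789/k(d) + 282/(-540) = -789*42/(29 + 21) + 282/(-540) = -789/((½)*(1/21)*50) + 282*(-1/540) = -789/25/21 - 47/90 = -789*21/25 - 47/90 = -16569/25 - 47/90 = -298477/450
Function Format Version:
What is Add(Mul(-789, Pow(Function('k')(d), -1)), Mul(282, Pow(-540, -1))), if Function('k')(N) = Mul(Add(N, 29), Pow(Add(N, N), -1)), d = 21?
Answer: Rational(-298477, 450) ≈ -663.28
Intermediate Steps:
Function('k')(N) = Mul(Rational(1, 2), Pow(N, -1), Add(29, N)) (Function('k')(N) = Mul(Add(29, N), Pow(Mul(2, N), -1)) = Mul(Add(29, N), Mul(Rational(1, 2), Pow(N, -1))) = Mul(Rational(1, 2), Pow(N, -1), Add(29, N)))
Add(Mul(-789, Pow(Function('k')(d), -1)), Mul(282, Pow(-540, -1))) = Add(Mul(-789, Pow(Mul(Rational(1, 2), Pow(21, -1), Add(29, 21)), -1)), Mul(282, Pow(-540, -1))) = Add(Mul(-789, Pow(Mul(Rational(1, 2), Rational(1, 21), 50), -1)), Mul(282, Rational(-1, 540))) = Add(Mul(-789, Pow(Rational(25, 21), -1)), Rational(-47, 90)) = Add(Mul(-789, Rational(21, 25)), Rational(-47, 90)) = Add(Rational(-16569, 25), Rational(-47, 90)) = Rational(-298477, 450)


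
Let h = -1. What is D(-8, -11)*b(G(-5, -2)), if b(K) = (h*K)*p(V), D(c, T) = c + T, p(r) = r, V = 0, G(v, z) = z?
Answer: 0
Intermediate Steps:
D(c, T) = T + c
b(K) = 0 (b(K) = -K*0 = 0)
D(-8, -11)*b(G(-5, -2)) = (-11 - 8)*0 = -19*0 = 0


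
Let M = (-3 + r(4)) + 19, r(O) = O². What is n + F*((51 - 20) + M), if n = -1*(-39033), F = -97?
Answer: 32922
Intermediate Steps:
M = 32 (M = (-3 + 4²) + 19 = (-3 + 16) + 19 = 13 + 19 = 32)
n = 39033
n + F*((51 - 20) + M) = 39033 - 97*((51 - 20) + 32) = 39033 - 97*(31 + 32) = 39033 - 97*63 = 39033 - 6111 = 32922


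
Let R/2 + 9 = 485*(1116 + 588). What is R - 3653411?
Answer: -2000549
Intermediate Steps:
R = 1652862 (R = -18 + 2*(485*(1116 + 588)) = -18 + 2*(485*1704) = -18 + 2*826440 = -18 + 1652880 = 1652862)
R - 3653411 = 1652862 - 3653411 = -2000549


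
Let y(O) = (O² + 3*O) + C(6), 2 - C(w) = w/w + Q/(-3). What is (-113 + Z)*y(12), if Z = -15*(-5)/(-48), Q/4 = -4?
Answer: -321997/16 ≈ -20125.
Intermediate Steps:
Q = -16 (Q = 4*(-4) = -16)
C(w) = -13/3 (C(w) = 2 - (w/w - 16/(-3)) = 2 - (1 - 16*(-⅓)) = 2 - (1 + 16/3) = 2 - 1*19/3 = 2 - 19/3 = -13/3)
Z = -25/16 (Z = 75*(-1/48) = -25/16 ≈ -1.5625)
y(O) = -13/3 + O² + 3*O (y(O) = (O² + 3*O) - 13/3 = -13/3 + O² + 3*O)
(-113 + Z)*y(12) = (-113 - 25/16)*(-13/3 + 12² + 3*12) = -1833*(-13/3 + 144 + 36)/16 = -1833/16*527/3 = -321997/16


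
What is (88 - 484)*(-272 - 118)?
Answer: 154440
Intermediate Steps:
(88 - 484)*(-272 - 118) = -396*(-390) = 154440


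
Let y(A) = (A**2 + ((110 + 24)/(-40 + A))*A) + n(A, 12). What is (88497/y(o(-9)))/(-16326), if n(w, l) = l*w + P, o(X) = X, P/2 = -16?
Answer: 481817/3056590 ≈ 0.15763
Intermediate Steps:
P = -32 (P = 2*(-16) = -32)
n(w, l) = -32 + l*w (n(w, l) = l*w - 32 = -32 + l*w)
y(A) = -32 + A**2 + 12*A + 134*A/(-40 + A) (y(A) = (A**2 + ((110 + 24)/(-40 + A))*A) + (-32 + 12*A) = (A**2 + (134/(-40 + A))*A) + (-32 + 12*A) = (A**2 + 134*A/(-40 + A)) + (-32 + 12*A) = -32 + A**2 + 12*A + 134*A/(-40 + A))
(88497/y(o(-9)))/(-16326) = (88497/(((1280 + (-9)**3 - 378*(-9) - 28*(-9)**2)/(-40 - 9))))/(-16326) = (88497/(((1280 - 729 + 3402 - 28*81)/(-49))))*(-1/16326) = (88497/((-(1280 - 729 + 3402 - 2268)/49)))*(-1/16326) = (88497/((-1/49*1685)))*(-1/16326) = (88497/(-1685/49))*(-1/16326) = (88497*(-49/1685))*(-1/16326) = -4336353/1685*(-1/16326) = 481817/3056590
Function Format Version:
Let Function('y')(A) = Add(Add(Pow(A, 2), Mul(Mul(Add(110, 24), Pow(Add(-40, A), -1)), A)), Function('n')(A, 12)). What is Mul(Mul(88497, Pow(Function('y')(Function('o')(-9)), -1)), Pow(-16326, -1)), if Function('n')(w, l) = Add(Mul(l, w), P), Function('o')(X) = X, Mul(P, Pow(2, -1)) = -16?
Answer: Rational(481817, 3056590) ≈ 0.15763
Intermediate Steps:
P = -32 (P = Mul(2, -16) = -32)
Function('n')(w, l) = Add(-32, Mul(l, w)) (Function('n')(w, l) = Add(Mul(l, w), -32) = Add(-32, Mul(l, w)))
Function('y')(A) = Add(-32, Pow(A, 2), Mul(12, A), Mul(134, A, Pow(Add(-40, A), -1))) (Function('y')(A) = Add(Add(Pow(A, 2), Mul(Mul(Add(110, 24), Pow(Add(-40, A), -1)), A)), Add(-32, Mul(12, A))) = Add(Add(Pow(A, 2), Mul(Mul(134, Pow(Add(-40, A), -1)), A)), Add(-32, Mul(12, A))) = Add(Add(Pow(A, 2), Mul(134, A, Pow(Add(-40, A), -1))), Add(-32, Mul(12, A))) = Add(-32, Pow(A, 2), Mul(12, A), Mul(134, A, Pow(Add(-40, A), -1))))
Mul(Mul(88497, Pow(Function('y')(Function('o')(-9)), -1)), Pow(-16326, -1)) = Mul(Mul(88497, Pow(Mul(Pow(Add(-40, -9), -1), Add(1280, Pow(-9, 3), Mul(-378, -9), Mul(-28, Pow(-9, 2)))), -1)), Pow(-16326, -1)) = Mul(Mul(88497, Pow(Mul(Pow(-49, -1), Add(1280, -729, 3402, Mul(-28, 81))), -1)), Rational(-1, 16326)) = Mul(Mul(88497, Pow(Mul(Rational(-1, 49), Add(1280, -729, 3402, -2268)), -1)), Rational(-1, 16326)) = Mul(Mul(88497, Pow(Mul(Rational(-1, 49), 1685), -1)), Rational(-1, 16326)) = Mul(Mul(88497, Pow(Rational(-1685, 49), -1)), Rational(-1, 16326)) = Mul(Mul(88497, Rational(-49, 1685)), Rational(-1, 16326)) = Mul(Rational(-4336353, 1685), Rational(-1, 16326)) = Rational(481817, 3056590)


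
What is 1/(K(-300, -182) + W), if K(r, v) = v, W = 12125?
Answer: 1/11943 ≈ 8.3731e-5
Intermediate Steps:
1/(K(-300, -182) + W) = 1/(-182 + 12125) = 1/11943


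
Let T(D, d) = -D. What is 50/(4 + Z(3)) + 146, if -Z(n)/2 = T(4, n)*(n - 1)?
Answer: 297/2 ≈ 148.50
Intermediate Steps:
Z(n) = -8 + 8*n (Z(n) = -2*(-1*4)*(n - 1) = -(-8)*(-1 + n) = -2*(4 - 4*n) = -8 + 8*n)
50/(4 + Z(3)) + 146 = 50/(4 + (-8 + 8*3)) + 146 = 50/(4 + (-8 + 24)) + 146 = 50/(4 + 16) + 146 = 50/20 + 146 = 50*(1/20) + 146 = 5/2 + 146 = 297/2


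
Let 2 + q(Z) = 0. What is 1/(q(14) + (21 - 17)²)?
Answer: 1/14 ≈ 0.071429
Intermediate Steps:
q(Z) = -2 (q(Z) = -2 + 0 = -2)
1/(q(14) + (21 - 17)²) = 1/(-2 + (21 - 17)²) = 1/(-2 + 4²) = 1/(-2 + 16) = 1/14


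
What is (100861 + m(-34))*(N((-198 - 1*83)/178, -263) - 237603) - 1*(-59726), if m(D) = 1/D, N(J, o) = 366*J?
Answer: -36346928478847/1513 ≈ -2.4023e+10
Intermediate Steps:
(100861 + m(-34))*(N((-198 - 1*83)/178, -263) - 237603) - 1*(-59726) = (100861 + 1/(-34))*(366*((-198 - 1*83)/178) - 237603) - 1*(-59726) = (100861 - 1/34)*(366*((-198 - 83)*(1/178)) - 237603) + 59726 = 3429273*(366*(-281*1/178) - 237603)/34 + 59726 = 3429273*(366*(-281/178) - 237603)/34 + 59726 = 3429273*(-51423/89 - 237603)/34 + 59726 = (3429273/34)*(-21198090/89) + 59726 = -36347018844285/1513 + 59726 = -36346928478847/1513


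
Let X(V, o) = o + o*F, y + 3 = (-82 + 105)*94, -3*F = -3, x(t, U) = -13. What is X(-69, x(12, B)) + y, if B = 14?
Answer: 2133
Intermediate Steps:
F = 1 (F = -⅓*(-3) = 1)
y = 2159 (y = -3 + (-82 + 105)*94 = -3 + 23*94 = -3 + 2162 = 2159)
X(V, o) = 2*o (X(V, o) = o + o*1 = o + o = 2*o)
X(-69, x(12, B)) + y = 2*(-13) + 2159 = -26 + 2159 = 2133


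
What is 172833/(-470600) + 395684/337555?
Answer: 25573649417/31770676600 ≈ 0.80494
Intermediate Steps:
172833/(-470600) + 395684/337555 = 172833*(-1/470600) + 395684*(1/337555) = -172833/470600 + 395684/337555 = 25573649417/31770676600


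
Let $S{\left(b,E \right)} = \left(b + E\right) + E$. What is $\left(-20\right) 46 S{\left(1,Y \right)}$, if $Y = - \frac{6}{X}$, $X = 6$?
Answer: $920$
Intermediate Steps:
$Y = -1$ ($Y = - \frac{6}{6} = \left(-6\right) \frac{1}{6} = -1$)
$S{\left(b,E \right)} = b + 2 E$ ($S{\left(b,E \right)} = \left(E + b\right) + E = b + 2 E$)
$\left(-20\right) 46 S{\left(1,Y \right)} = \left(-20\right) 46 \left(1 + 2 \left(-1\right)\right) = - 920 \left(1 - 2\right) = \left(-920\right) \left(-1\right) = 920$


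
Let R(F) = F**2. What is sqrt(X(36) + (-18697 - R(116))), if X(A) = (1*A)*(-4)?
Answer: I*sqrt(32297) ≈ 179.71*I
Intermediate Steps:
X(A) = -4*A (X(A) = A*(-4) = -4*A)
sqrt(X(36) + (-18697 - R(116))) = sqrt(-4*36 + (-18697 - 1*116**2)) = sqrt(-144 + (-18697 - 1*13456)) = sqrt(-144 + (-18697 - 13456)) = sqrt(-144 - 32153) = sqrt(-32297) = I*sqrt(32297)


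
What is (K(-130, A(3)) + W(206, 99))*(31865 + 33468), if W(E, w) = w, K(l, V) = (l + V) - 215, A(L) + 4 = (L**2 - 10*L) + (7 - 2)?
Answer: -17378578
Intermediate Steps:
A(L) = 1 + L**2 - 10*L (A(L) = -4 + ((L**2 - 10*L) + (7 - 2)) = -4 + ((L**2 - 10*L) + 5) = -4 + (5 + L**2 - 10*L) = 1 + L**2 - 10*L)
K(l, V) = -215 + V + l (K(l, V) = (V + l) - 215 = -215 + V + l)
(K(-130, A(3)) + W(206, 99))*(31865 + 33468) = ((-215 + (1 + 3**2 - 10*3) - 130) + 99)*(31865 + 33468) = ((-215 + (1 + 9 - 30) - 130) + 99)*65333 = ((-215 - 20 - 130) + 99)*65333 = (-365 + 99)*65333 = -266*65333 = -17378578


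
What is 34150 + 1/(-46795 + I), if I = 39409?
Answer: 252231899/7386 ≈ 34150.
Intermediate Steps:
34150 + 1/(-46795 + I) = 34150 + 1/(-46795 + 39409) = 34150 + 1/(-7386) = 34150 - 1/7386 = 252231899/7386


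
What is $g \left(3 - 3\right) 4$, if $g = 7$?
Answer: $0$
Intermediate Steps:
$g \left(3 - 3\right) 4 = 7 \left(3 - 3\right) 4 = 7 \cdot 0 \cdot 4 = 0 \cdot 4 = 0$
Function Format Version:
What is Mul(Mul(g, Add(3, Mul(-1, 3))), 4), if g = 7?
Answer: 0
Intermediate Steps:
Mul(Mul(g, Add(3, Mul(-1, 3))), 4) = Mul(Mul(7, Add(3, Mul(-1, 3))), 4) = Mul(Mul(7, Add(3, -3)), 4) = Mul(Mul(7, 0), 4) = Mul(0, 4) = 0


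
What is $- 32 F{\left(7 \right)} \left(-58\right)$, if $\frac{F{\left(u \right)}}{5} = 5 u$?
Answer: $324800$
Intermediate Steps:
$F{\left(u \right)} = 25 u$ ($F{\left(u \right)} = 5 \cdot 5 u = 25 u$)
$- 32 F{\left(7 \right)} \left(-58\right) = - 32 \cdot 25 \cdot 7 \left(-58\right) = \left(-32\right) 175 \left(-58\right) = \left(-5600\right) \left(-58\right) = 324800$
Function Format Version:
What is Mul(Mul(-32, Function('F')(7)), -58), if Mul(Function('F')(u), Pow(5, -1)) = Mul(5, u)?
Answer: 324800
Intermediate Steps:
Function('F')(u) = Mul(25, u) (Function('F')(u) = Mul(5, Mul(5, u)) = Mul(25, u))
Mul(Mul(-32, Function('F')(7)), -58) = Mul(Mul(-32, Mul(25, 7)), -58) = Mul(Mul(-32, 175), -58) = Mul(-5600, -58) = 324800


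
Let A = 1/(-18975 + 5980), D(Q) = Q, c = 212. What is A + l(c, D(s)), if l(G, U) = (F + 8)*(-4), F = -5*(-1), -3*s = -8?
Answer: -675741/12995 ≈ -52.000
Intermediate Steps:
s = 8/3 (s = -1/3*(-8) = 8/3 ≈ 2.6667)
F = 5
l(G, U) = -52 (l(G, U) = (5 + 8)*(-4) = 13*(-4) = -52)
A = -1/12995 (A = 1/(-12995) = -1/12995 ≈ -7.6953e-5)
A + l(c, D(s)) = -1/12995 - 52 = -675741/12995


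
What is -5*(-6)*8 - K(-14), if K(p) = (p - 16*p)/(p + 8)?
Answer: 275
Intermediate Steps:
K(p) = -15*p/(8 + p) (K(p) = (-15*p)/(8 + p) = -15*p/(8 + p))
-5*(-6)*8 - K(-14) = -5*(-6)*8 - (-15)*(-14)/(8 - 14) = 30*8 - (-15)*(-14)/(-6) = 240 - (-15)*(-14)*(-1)/6 = 240 - 1*(-35) = 240 + 35 = 275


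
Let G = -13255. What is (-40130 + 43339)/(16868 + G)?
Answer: 3209/3613 ≈ 0.88818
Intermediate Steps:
(-40130 + 43339)/(16868 + G) = (-40130 + 43339)/(16868 - 13255) = 3209/3613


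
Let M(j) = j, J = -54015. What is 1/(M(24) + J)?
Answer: -1/53991 ≈ -1.8522e-5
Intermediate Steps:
1/(M(24) + J) = 1/(24 - 54015) = 1/(-53991) = -1/53991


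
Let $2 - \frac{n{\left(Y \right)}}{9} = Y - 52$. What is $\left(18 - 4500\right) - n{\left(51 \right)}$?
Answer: $-4509$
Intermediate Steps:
$n{\left(Y \right)} = 486 - 9 Y$ ($n{\left(Y \right)} = 18 - 9 \left(Y - 52\right) = 18 - 9 \left(-52 + Y\right) = 18 - \left(-468 + 9 Y\right) = 486 - 9 Y$)
$\left(18 - 4500\right) - n{\left(51 \right)} = \left(18 - 4500\right) - \left(486 - 459\right) = -4482 - 27 = -4509$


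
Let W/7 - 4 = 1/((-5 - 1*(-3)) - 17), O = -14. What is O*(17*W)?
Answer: -124950/19 ≈ -6576.3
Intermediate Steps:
W = 525/19 (W = 28 + 7/((-5 - 1*(-3)) - 17) = 28 + 7/((-5 + 3) - 17) = 28 + 7/(-2 - 17) = 28 + 7/(-19) = 28 + 7*(-1/19) = 28 - 7/19 = 525/19 ≈ 27.632)
O*(17*W) = -238*525/19 = -14*8925/19 = -124950/19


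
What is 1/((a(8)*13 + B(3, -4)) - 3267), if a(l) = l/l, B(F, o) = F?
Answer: -1/3251 ≈ -0.00030760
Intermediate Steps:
a(l) = 1
1/((a(8)*13 + B(3, -4)) - 3267) = 1/((1*13 + 3) - 3267) = 1/((13 + 3) - 3267) = 1/(16 - 3267) = 1/(-3251) = -1/3251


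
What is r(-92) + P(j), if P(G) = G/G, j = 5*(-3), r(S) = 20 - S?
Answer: 113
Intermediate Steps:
j = -15
P(G) = 1
r(-92) + P(j) = (20 - 1*(-92)) + 1 = (20 + 92) + 1 = 112 + 1 = 113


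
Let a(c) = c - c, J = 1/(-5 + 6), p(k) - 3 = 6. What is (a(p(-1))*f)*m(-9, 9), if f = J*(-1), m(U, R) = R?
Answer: 0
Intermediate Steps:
p(k) = 9 (p(k) = 3 + 6 = 9)
J = 1 (J = 1/1 = 1)
a(c) = 0
f = -1 (f = 1*(-1) = -1)
(a(p(-1))*f)*m(-9, 9) = (0*(-1))*9 = 0*9 = 0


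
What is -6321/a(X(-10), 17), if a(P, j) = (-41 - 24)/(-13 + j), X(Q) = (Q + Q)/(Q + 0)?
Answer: 25284/65 ≈ 388.98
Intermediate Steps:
X(Q) = 2 (X(Q) = (2*Q)/Q = 2)
a(P, j) = -65/(-13 + j)
-6321/a(X(-10), 17) = -6321/((-65/(-13 + 17))) = -6321/((-65/4)) = -6321/((-65*1/4)) = -6321/(-65/4) = -6321*(-4/65) = 25284/65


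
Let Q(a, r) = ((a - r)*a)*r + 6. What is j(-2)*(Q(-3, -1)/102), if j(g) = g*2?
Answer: 0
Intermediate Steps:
j(g) = 2*g
Q(a, r) = 6 + a*r*(a - r) (Q(a, r) = (a*(a - r))*r + 6 = a*r*(a - r) + 6 = 6 + a*r*(a - r))
j(-2)*(Q(-3, -1)/102) = (2*(-2))*((6 - 1*(-3)² - 1*(-3)*(-1)²)/102) = -4*(6 - 1*9 - 1*(-3)*1)/102 = -4*(6 - 9 + 3)/102 = -0/102 = -4*0 = 0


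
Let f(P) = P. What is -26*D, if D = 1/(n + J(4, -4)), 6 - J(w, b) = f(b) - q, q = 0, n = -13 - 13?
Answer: 13/8 ≈ 1.6250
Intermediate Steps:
n = -26
J(w, b) = 6 - b (J(w, b) = 6 - (b - 1*0) = 6 - (b + 0) = 6 - b)
D = -1/16 (D = 1/(-26 + (6 - 1*(-4))) = 1/(-26 + (6 + 4)) = 1/(-26 + 10) = 1/(-16) = -1/16 ≈ -0.062500)
-26*D = -26*(-1/16) = 13/8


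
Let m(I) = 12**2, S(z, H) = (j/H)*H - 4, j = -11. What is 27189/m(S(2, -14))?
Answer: 3021/16 ≈ 188.81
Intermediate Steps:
S(z, H) = -15 (S(z, H) = (-11/H)*H - 4 = -11 - 4 = -15)
m(I) = 144
27189/m(S(2, -14)) = 27189/144 = 27189*(1/144) = 3021/16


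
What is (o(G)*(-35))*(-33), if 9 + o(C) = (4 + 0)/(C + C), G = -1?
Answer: -12705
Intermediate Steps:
o(C) = -9 + 2/C (o(C) = -9 + (4 + 0)/(C + C) = -9 + 4/((2*C)) = -9 + 4*(1/(2*C)) = -9 + 2/C)
(o(G)*(-35))*(-33) = ((-9 + 2/(-1))*(-35))*(-33) = ((-9 + 2*(-1))*(-35))*(-33) = ((-9 - 2)*(-35))*(-33) = -11*(-35)*(-33) = 385*(-33) = -12705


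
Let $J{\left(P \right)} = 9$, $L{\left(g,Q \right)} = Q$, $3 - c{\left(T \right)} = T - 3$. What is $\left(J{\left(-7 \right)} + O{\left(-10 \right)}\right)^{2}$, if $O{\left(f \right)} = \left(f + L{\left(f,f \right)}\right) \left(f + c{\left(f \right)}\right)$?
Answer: $12321$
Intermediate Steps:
$c{\left(T \right)} = 6 - T$ ($c{\left(T \right)} = 3 - \left(T - 3\right) = 3 - \left(-3 + T\right) = 6 - T$)
$O{\left(f \right)} = 12 f$ ($O{\left(f \right)} = \left(f + f\right) \left(f - \left(-6 + f\right)\right) = 2 f 6 = 12 f$)
$\left(J{\left(-7 \right)} + O{\left(-10 \right)}\right)^{2} = \left(9 + 12 \left(-10\right)\right)^{2} = \left(9 - 120\right)^{2} = \left(-111\right)^{2} = 12321$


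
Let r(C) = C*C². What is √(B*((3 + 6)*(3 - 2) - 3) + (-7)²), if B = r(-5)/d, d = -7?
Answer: √7651/7 ≈ 12.496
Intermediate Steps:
r(C) = C³
B = 125/7 (B = (-5)³/(-7) = -125*(-⅐) = 125/7 ≈ 17.857)
√(B*((3 + 6)*(3 - 2) - 3) + (-7)²) = √(125*((3 + 6)*(3 - 2) - 3)/7 + (-7)²) = √(125*(9*1 - 3)/7 + 49) = √(125*(9 - 3)/7 + 49) = √((125/7)*6 + 49) = √(750/7 + 49) = √(1093/7) = √7651/7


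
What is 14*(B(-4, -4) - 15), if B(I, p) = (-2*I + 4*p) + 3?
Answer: -280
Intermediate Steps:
B(I, p) = 3 - 2*I + 4*p
14*(B(-4, -4) - 15) = 14*((3 - 2*(-4) + 4*(-4)) - 15) = 14*((3 + 8 - 16) - 15) = 14*(-5 - 15) = 14*(-20) = -280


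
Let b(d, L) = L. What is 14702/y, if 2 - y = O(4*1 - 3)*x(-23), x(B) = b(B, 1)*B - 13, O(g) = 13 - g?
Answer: 7351/217 ≈ 33.876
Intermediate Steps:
x(B) = -13 + B (x(B) = 1*B - 13 = B - 13 = -13 + B)
y = 434 (y = 2 - (13 - (4*1 - 3))*(-13 - 23) = 2 - (13 - (4 - 3))*(-36) = 2 - (13 - 1*1)*(-36) = 2 - (13 - 1)*(-36) = 2 - 12*(-36) = 2 - 1*(-432) = 2 + 432 = 434)
14702/y = 14702/434 = 14702*(1/434) = 7351/217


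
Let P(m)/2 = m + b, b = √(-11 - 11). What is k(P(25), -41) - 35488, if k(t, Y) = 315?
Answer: -35173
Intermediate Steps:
b = I*√22 (b = √(-22) = I*√22 ≈ 4.6904*I)
P(m) = 2*m + 2*I*√22 (P(m) = 2*(m + I*√22) = 2*m + 2*I*√22)
k(P(25), -41) - 35488 = 315 - 35488 = -35173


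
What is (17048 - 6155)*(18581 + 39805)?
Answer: 635998698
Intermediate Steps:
(17048 - 6155)*(18581 + 39805) = 10893*58386 = 635998698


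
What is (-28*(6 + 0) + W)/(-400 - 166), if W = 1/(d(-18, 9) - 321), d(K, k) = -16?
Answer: 56617/190742 ≈ 0.29682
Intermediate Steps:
W = -1/337 (W = 1/(-16 - 321) = 1/(-337) = -1/337 ≈ -0.0029674)
(-28*(6 + 0) + W)/(-400 - 166) = (-28*(6 + 0) - 1/337)/(-400 - 166) = (-28*6 - 1/337)/(-566) = (-168 - 1/337)*(-1/566) = -56617/337*(-1/566) = 56617/190742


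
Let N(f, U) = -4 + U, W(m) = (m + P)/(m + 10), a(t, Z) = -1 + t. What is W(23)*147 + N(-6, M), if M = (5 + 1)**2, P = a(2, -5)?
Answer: 1528/11 ≈ 138.91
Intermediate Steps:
P = 1 (P = -1 + 2 = 1)
M = 36 (M = 6**2 = 36)
W(m) = (1 + m)/(10 + m) (W(m) = (m + 1)/(m + 10) = (1 + m)/(10 + m))
W(23)*147 + N(-6, M) = ((1 + 23)/(10 + 23))*147 + (-4 + 36) = (24/33)*147 + 32 = ((1/33)*24)*147 + 32 = (8/11)*147 + 32 = 1176/11 + 32 = 1528/11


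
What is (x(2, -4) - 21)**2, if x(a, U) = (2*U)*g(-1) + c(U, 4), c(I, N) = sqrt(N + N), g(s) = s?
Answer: 177 - 52*sqrt(2) ≈ 103.46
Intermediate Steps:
c(I, N) = sqrt(2)*sqrt(N) (c(I, N) = sqrt(2*N) = sqrt(2)*sqrt(N))
x(a, U) = -2*U + 2*sqrt(2) (x(a, U) = (2*U)*(-1) + sqrt(2)*sqrt(4) = -2*U + sqrt(2)*2 = -2*U + 2*sqrt(2))
(x(2, -4) - 21)**2 = ((-2*(-4) + 2*sqrt(2)) - 21)**2 = ((8 + 2*sqrt(2)) - 21)**2 = (-13 + 2*sqrt(2))**2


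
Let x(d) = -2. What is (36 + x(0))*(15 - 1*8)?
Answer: 238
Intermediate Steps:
(36 + x(0))*(15 - 1*8) = (36 - 2)*(15 - 1*8) = 34*(15 - 8) = 34*7 = 238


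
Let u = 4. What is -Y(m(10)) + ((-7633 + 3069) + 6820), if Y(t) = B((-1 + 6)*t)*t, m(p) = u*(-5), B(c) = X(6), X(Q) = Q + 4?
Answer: 2456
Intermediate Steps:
X(Q) = 4 + Q
B(c) = 10 (B(c) = 4 + 6 = 10)
m(p) = -20 (m(p) = 4*(-5) = -20)
Y(t) = 10*t
-Y(m(10)) + ((-7633 + 3069) + 6820) = -10*(-20) + ((-7633 + 3069) + 6820) = -1*(-200) + (-4564 + 6820) = 200 + 2256 = 2456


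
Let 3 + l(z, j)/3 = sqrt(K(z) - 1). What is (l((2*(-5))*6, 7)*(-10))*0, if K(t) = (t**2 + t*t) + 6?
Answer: 0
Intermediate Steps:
K(t) = 6 + 2*t**2 (K(t) = (t**2 + t**2) + 6 = 2*t**2 + 6 = 6 + 2*t**2)
l(z, j) = -9 + 3*sqrt(5 + 2*z**2) (l(z, j) = -9 + 3*sqrt((6 + 2*z**2) - 1) = -9 + 3*sqrt(5 + 2*z**2))
(l((2*(-5))*6, 7)*(-10))*0 = ((-9 + 3*sqrt(5 + 2*((2*(-5))*6)**2))*(-10))*0 = ((-9 + 3*sqrt(5 + 2*(-10*6)**2))*(-10))*0 = ((-9 + 3*sqrt(5 + 2*(-60)**2))*(-10))*0 = ((-9 + 3*sqrt(5 + 2*3600))*(-10))*0 = ((-9 + 3*sqrt(5 + 7200))*(-10))*0 = ((-9 + 3*sqrt(7205))*(-10))*0 = (90 - 30*sqrt(7205))*0 = 0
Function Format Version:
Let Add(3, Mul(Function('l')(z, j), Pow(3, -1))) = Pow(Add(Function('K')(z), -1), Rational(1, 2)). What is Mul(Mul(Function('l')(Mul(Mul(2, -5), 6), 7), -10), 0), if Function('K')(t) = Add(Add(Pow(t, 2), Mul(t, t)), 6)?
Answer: 0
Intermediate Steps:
Function('K')(t) = Add(6, Mul(2, Pow(t, 2))) (Function('K')(t) = Add(Add(Pow(t, 2), Pow(t, 2)), 6) = Add(Mul(2, Pow(t, 2)), 6) = Add(6, Mul(2, Pow(t, 2))))
Function('l')(z, j) = Add(-9, Mul(3, Pow(Add(5, Mul(2, Pow(z, 2))), Rational(1, 2)))) (Function('l')(z, j) = Add(-9, Mul(3, Pow(Add(Add(6, Mul(2, Pow(z, 2))), -1), Rational(1, 2)))) = Add(-9, Mul(3, Pow(Add(5, Mul(2, Pow(z, 2))), Rational(1, 2)))))
Mul(Mul(Function('l')(Mul(Mul(2, -5), 6), 7), -10), 0) = Mul(Mul(Add(-9, Mul(3, Pow(Add(5, Mul(2, Pow(Mul(Mul(2, -5), 6), 2))), Rational(1, 2)))), -10), 0) = Mul(Mul(Add(-9, Mul(3, Pow(Add(5, Mul(2, Pow(Mul(-10, 6), 2))), Rational(1, 2)))), -10), 0) = Mul(Mul(Add(-9, Mul(3, Pow(Add(5, Mul(2, Pow(-60, 2))), Rational(1, 2)))), -10), 0) = Mul(Mul(Add(-9, Mul(3, Pow(Add(5, Mul(2, 3600)), Rational(1, 2)))), -10), 0) = Mul(Mul(Add(-9, Mul(3, Pow(Add(5, 7200), Rational(1, 2)))), -10), 0) = Mul(Mul(Add(-9, Mul(3, Pow(7205, Rational(1, 2)))), -10), 0) = Mul(Add(90, Mul(-30, Pow(7205, Rational(1, 2)))), 0) = 0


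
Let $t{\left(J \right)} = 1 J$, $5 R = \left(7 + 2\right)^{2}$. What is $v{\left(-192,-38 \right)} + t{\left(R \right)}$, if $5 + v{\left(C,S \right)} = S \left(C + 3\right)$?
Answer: $\frac{35966}{5} \approx 7193.2$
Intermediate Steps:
$R = \frac{81}{5}$ ($R = \frac{\left(7 + 2\right)^{2}}{5} = \frac{9^{2}}{5} = \frac{1}{5} \cdot 81 = \frac{81}{5} \approx 16.2$)
$t{\left(J \right)} = J$
$v{\left(C,S \right)} = -5 + S \left(3 + C\right)$ ($v{\left(C,S \right)} = -5 + S \left(C + 3\right) = -5 + S \left(3 + C\right)$)
$v{\left(-192,-38 \right)} + t{\left(R \right)} = \left(-5 + 3 \left(-38\right) - -7296\right) + \frac{81}{5} = \left(-5 - 114 + 7296\right) + \frac{81}{5} = 7177 + \frac{81}{5} = \frac{35966}{5}$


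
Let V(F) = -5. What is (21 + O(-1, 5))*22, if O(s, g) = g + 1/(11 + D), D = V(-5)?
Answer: 1727/3 ≈ 575.67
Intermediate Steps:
D = -5
O(s, g) = 1/6 + g (O(s, g) = g + 1/(11 - 5) = g + 1/6 = 1/6 + g)
(21 + O(-1, 5))*22 = (21 + (1/6 + 5))*22 = (21 + 31/6)*22 = (157/6)*22 = 1727/3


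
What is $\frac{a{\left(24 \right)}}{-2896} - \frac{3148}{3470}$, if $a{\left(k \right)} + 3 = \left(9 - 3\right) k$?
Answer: $- \frac{4802939}{5024560} \approx -0.95589$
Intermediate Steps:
$a{\left(k \right)} = -3 + 6 k$ ($a{\left(k \right)} = -3 + \left(9 - 3\right) k = -3 + 6 k$)
$\frac{a{\left(24 \right)}}{-2896} - \frac{3148}{3470} = \frac{-3 + 6 \cdot 24}{-2896} - \frac{3148}{3470} = \left(-3 + 144\right) \left(- \frac{1}{2896}\right) - \frac{1574}{1735} = 141 \left(- \frac{1}{2896}\right) - \frac{1574}{1735} = - \frac{141}{2896} - \frac{1574}{1735} = - \frac{4802939}{5024560}$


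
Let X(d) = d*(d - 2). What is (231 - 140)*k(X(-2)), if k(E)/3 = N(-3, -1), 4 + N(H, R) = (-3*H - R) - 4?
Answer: 546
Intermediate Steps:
N(H, R) = -8 - R - 3*H (N(H, R) = -4 + ((-3*H - R) - 4) = -4 + ((-R - 3*H) - 4) = -4 + (-4 - R - 3*H) = -8 - R - 3*H)
X(d) = d*(-2 + d)
k(E) = 6 (k(E) = 3*(-8 - 1*(-1) - 3*(-3)) = 3*(-8 + 1 + 9) = 3*2 = 6)
(231 - 140)*k(X(-2)) = (231 - 140)*6 = 91*6 = 546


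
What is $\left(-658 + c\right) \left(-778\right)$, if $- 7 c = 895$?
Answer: $\frac{4279778}{7} \approx 6.114 \cdot 10^{5}$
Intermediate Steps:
$c = - \frac{895}{7}$ ($c = \left(- \frac{1}{7}\right) 895 = - \frac{895}{7} \approx -127.86$)
$\left(-658 + c\right) \left(-778\right) = \left(-658 - \frac{895}{7}\right) \left(-778\right) = \left(- \frac{5501}{7}\right) \left(-778\right) = \frac{4279778}{7}$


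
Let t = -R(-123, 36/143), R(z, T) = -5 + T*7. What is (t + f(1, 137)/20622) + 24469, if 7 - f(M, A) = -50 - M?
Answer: 36083657977/1474473 ≈ 24472.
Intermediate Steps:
f(M, A) = 57 + M (f(M, A) = 7 - (-50 - M) = 7 + (50 + M) = 57 + M)
R(z, T) = -5 + 7*T
t = 463/143 (t = -(-5 + 7*(36/143)) = -(-5 + 252/143) = -1*(-463/143) = 463/143 ≈ 3.2378)
(t + f(1, 137)/20622) + 24469 = (463/143 + (57 + 1)/20622) + 24469 = (463/143 + 58*(1/20622)) + 24469 = (463/143 + 29/10311) + 24469 = 4778140/1474473 + 24469 = 36083657977/1474473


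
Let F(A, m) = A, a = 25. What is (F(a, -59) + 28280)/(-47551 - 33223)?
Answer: -28305/80774 ≈ -0.35042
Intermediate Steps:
(F(a, -59) + 28280)/(-47551 - 33223) = (25 + 28280)/(-47551 - 33223) = 28305/(-80774) = 28305*(-1/80774) = -28305/80774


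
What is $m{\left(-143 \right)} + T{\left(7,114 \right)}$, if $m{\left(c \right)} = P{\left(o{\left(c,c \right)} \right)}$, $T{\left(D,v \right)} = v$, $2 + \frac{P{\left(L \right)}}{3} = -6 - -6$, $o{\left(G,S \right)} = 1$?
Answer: $108$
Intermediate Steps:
$P{\left(L \right)} = -6$ ($P{\left(L \right)} = -6 + 3 \left(-6 - -6\right) = -6 + 3 \left(-6 + 6\right) = -6 + 3 \cdot 0 = -6 + 0 = -6$)
$m{\left(c \right)} = -6$
$m{\left(-143 \right)} + T{\left(7,114 \right)} = -6 + 114 = 108$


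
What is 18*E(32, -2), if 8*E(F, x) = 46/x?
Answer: -207/4 ≈ -51.750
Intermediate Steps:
E(F, x) = 23/(4*x) (E(F, x) = (46/x)/8 = 23/(4*x))
18*E(32, -2) = 18*((23/4)/(-2)) = 18*((23/4)*(-½)) = 18*(-23/8) = -207/4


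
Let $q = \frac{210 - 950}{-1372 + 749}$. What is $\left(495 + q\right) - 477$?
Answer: $\frac{11954}{623} \approx 19.188$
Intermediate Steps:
$q = \frac{740}{623}$ ($q = - \frac{740}{-623} = \left(-740\right) \left(- \frac{1}{623}\right) = \frac{740}{623} \approx 1.1878$)
$\left(495 + q\right) - 477 = \left(495 + \frac{740}{623}\right) - 477 = \frac{309125}{623} - 477 = \frac{11954}{623}$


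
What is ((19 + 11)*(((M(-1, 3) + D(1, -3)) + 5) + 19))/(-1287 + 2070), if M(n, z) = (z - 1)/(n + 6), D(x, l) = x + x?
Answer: 88/87 ≈ 1.0115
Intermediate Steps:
D(x, l) = 2*x
M(n, z) = (-1 + z)/(6 + n)
((19 + 11)*(((M(-1, 3) + D(1, -3)) + 5) + 19))/(-1287 + 2070) = ((19 + 11)*((((-1 + 3)/(6 - 1) + 2*1) + 5) + 19))/(-1287 + 2070) = (30*(((2/5 + 2) + 5) + 19))/783 = (30*((((1/5)*2 + 2) + 5) + 19))*(1/783) = (30*(((2/5 + 2) + 5) + 19))*(1/783) = (30*((12/5 + 5) + 19))*(1/783) = (30*(37/5 + 19))*(1/783) = (30*(132/5))*(1/783) = 792*(1/783) = 88/87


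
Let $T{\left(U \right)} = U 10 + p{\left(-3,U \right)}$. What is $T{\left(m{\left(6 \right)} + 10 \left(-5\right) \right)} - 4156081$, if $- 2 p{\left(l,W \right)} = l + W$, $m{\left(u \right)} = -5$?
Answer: $-4156602$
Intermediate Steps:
$p{\left(l,W \right)} = - \frac{W}{2} - \frac{l}{2}$ ($p{\left(l,W \right)} = - \frac{l + W}{2} = - \frac{W + l}{2} = - \frac{W}{2} - \frac{l}{2}$)
$T{\left(U \right)} = \frac{3}{2} + \frac{19 U}{2}$ ($T{\left(U \right)} = U 10 - \left(- \frac{3}{2} + \frac{U}{2}\right) = 10 U - \left(- \frac{3}{2} + \frac{U}{2}\right) = \frac{3}{2} + \frac{19 U}{2}$)
$T{\left(m{\left(6 \right)} + 10 \left(-5\right) \right)} - 4156081 = \left(\frac{3}{2} + \frac{19 \left(-5 + 10 \left(-5\right)\right)}{2}\right) - 4156081 = \left(\frac{3}{2} + \frac{19 \left(-5 - 50\right)}{2}\right) - 4156081 = \left(\frac{3}{2} + \frac{19}{2} \left(-55\right)\right) - 4156081 = \left(\frac{3}{2} - \frac{1045}{2}\right) - 4156081 = -521 - 4156081 = -4156602$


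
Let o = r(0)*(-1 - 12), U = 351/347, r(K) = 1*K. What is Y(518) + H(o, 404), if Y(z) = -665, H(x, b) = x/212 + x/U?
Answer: -665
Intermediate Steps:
r(K) = K
U = 351/347 (U = 351*(1/347) = 351/347 ≈ 1.0115)
o = 0 (o = 0*(-1 - 12) = 0*(-13) = 0)
H(x, b) = 73915*x/74412 (H(x, b) = x/212 + x/(351/347) = x*(1/212) + x*(347/351) = x/212 + 347*x/351 = 73915*x/74412)
Y(518) + H(o, 404) = -665 + (73915/74412)*0 = -665 + 0 = -665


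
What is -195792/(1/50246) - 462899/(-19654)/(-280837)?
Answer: -54300235549193106035/5519570398 ≈ -9.8378e+9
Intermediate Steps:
-195792/(1/50246) - 462899/(-19654)/(-280837) = -195792/1/50246 - 462899*(-1/19654)*(-1/280837) = -195792*50246 + (462899/19654)*(-1/280837) = -9837764832 - 462899/5519570398 = -54300235549193106035/5519570398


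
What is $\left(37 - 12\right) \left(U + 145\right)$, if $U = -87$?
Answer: $1450$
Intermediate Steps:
$\left(37 - 12\right) \left(U + 145\right) = \left(37 - 12\right) \left(-87 + 145\right) = 25 \cdot 58 = 1450$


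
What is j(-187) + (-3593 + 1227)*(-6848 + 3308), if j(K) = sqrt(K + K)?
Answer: 8375640 + I*sqrt(374) ≈ 8.3756e+6 + 19.339*I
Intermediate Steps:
j(K) = sqrt(2)*sqrt(K) (j(K) = sqrt(2*K) = sqrt(2)*sqrt(K))
j(-187) + (-3593 + 1227)*(-6848 + 3308) = sqrt(2)*sqrt(-187) + (-3593 + 1227)*(-6848 + 3308) = sqrt(2)*(I*sqrt(187)) - 2366*(-3540) = I*sqrt(374) + 8375640 = 8375640 + I*sqrt(374)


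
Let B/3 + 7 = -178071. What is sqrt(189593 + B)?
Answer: I*sqrt(344641) ≈ 587.06*I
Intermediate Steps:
B = -534234 (B = -21 + 3*(-178071) = -21 - 534213 = -534234)
sqrt(189593 + B) = sqrt(189593 - 534234) = sqrt(-344641) = I*sqrt(344641)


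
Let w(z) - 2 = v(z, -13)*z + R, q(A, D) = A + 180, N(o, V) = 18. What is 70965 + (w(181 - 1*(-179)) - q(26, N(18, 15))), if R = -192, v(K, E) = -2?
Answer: 69849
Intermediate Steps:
q(A, D) = 180 + A
w(z) = -190 - 2*z (w(z) = 2 + (-2*z - 192) = 2 + (-192 - 2*z) = -190 - 2*z)
70965 + (w(181 - 1*(-179)) - q(26, N(18, 15))) = 70965 + ((-190 - 2*(181 - 1*(-179))) - (180 + 26)) = 70965 + ((-190 - 2*(181 + 179)) - 1*206) = 70965 + ((-190 - 2*360) - 206) = 70965 + ((-190 - 720) - 206) = 70965 + (-910 - 206) = 70965 - 1116 = 69849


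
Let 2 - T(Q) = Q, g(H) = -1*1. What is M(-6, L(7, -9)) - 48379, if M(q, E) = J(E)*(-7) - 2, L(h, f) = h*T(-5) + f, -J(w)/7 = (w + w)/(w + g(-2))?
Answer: -1882939/39 ≈ -48281.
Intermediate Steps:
g(H) = -1
T(Q) = 2 - Q
J(w) = -14*w/(-1 + w) (J(w) = -7*(w + w)/(w - 1) = -7*2*w/(-1 + w) = -14*w/(-1 + w))
L(h, f) = f + 7*h (L(h, f) = h*(2 - 1*(-5)) + f = h*(2 + 5) + f = h*7 + f = 7*h + f = f + 7*h)
M(q, E) = -2 + 98*E/(-1 + E) (M(q, E) = -14*E/(-1 + E)*(-7) - 2 = 98*E/(-1 + E) - 2 = -2 + 98*E/(-1 + E))
M(-6, L(7, -9)) - 48379 = 2*(1 + 48*(-9 + 7*7))/(-1 + (-9 + 7*7)) - 48379 = 2*(1 + 48*(-9 + 49))/(-1 + (-9 + 49)) - 48379 = 2*(1 + 48*40)/(-1 + 40) - 48379 = 2*(1 + 1920)/39 - 48379 = 2*(1/39)*1921 - 48379 = 3842/39 - 48379 = -1882939/39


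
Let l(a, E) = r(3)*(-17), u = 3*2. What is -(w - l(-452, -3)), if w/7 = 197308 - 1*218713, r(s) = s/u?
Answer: 299653/2 ≈ 1.4983e+5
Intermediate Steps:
u = 6
r(s) = s/6
l(a, E) = -17/2 (l(a, E) = ((1/6)*3)*(-17) = (1/2)*(-17) = -17/2)
w = -149835 (w = 7*(197308 - 1*218713) = 7*(197308 - 218713) = 7*(-21405) = -149835)
-(w - l(-452, -3)) = -(-149835 - 1*(-17/2)) = -(-149835 + 17/2) = -1*(-299653/2) = 299653/2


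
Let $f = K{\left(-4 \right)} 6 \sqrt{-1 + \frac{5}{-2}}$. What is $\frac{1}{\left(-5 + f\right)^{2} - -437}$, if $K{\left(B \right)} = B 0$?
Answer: $\frac{1}{462} \approx 0.0021645$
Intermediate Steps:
$K{\left(B \right)} = 0$
$f = 0$ ($f = 0 \cdot 6 \sqrt{-1 + \frac{5}{-2}} = 0 \sqrt{-1 + 5 \left(- \frac{1}{2}\right)} = 0 \sqrt{-1 - \frac{5}{2}} = 0 \sqrt{- \frac{7}{2}} = 0 \frac{i \sqrt{14}}{2} = 0$)
$\frac{1}{\left(-5 + f\right)^{2} - -437} = \frac{1}{\left(-5 + 0\right)^{2} - -437} = \frac{1}{\left(-5\right)^{2} + 437} = \frac{1}{25 + 437} = \frac{1}{462}$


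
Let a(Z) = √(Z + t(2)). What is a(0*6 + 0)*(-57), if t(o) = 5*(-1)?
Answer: -57*I*√5 ≈ -127.46*I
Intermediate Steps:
t(o) = -5
a(Z) = √(-5 + Z) (a(Z) = √(Z - 5) = √(-5 + Z))
a(0*6 + 0)*(-57) = √(-5 + (0*6 + 0))*(-57) = √(-5 + (0 + 0))*(-57) = √(-5 + 0)*(-57) = √(-5)*(-57) = (I*√5)*(-57) = -57*I*√5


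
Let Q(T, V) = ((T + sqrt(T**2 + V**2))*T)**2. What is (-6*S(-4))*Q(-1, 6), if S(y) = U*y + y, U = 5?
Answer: 5472 - 288*sqrt(37) ≈ 3720.2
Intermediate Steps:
Q(T, V) = T**2*(T + sqrt(T**2 + V**2))**2 (Q(T, V) = (T*(T + sqrt(T**2 + V**2)))**2 = T**2*(T + sqrt(T**2 + V**2))**2)
S(y) = 6*y (S(y) = 5*y + y = 6*y)
(-6*S(-4))*Q(-1, 6) = (-36*(-4))*((-1)**2*(-1 + sqrt((-1)**2 + 6**2))**2) = (-6*(-24))*(1*(-1 + sqrt(1 + 36))**2) = 144*(1*(-1 + sqrt(37))**2) = 144*(-1 + sqrt(37))**2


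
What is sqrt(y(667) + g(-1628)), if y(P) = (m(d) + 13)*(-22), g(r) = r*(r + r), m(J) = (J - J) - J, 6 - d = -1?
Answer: 2*sqrt(1325159) ≈ 2302.3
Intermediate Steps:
d = 7 (d = 6 - 1*(-1) = 6 + 1 = 7)
m(J) = -J (m(J) = 0 - J = -J)
g(r) = 2*r**2 (g(r) = r*(2*r) = 2*r**2)
y(P) = -132 (y(P) = (-1*7 + 13)*(-22) = (-7 + 13)*(-22) = 6*(-22) = -132)
sqrt(y(667) + g(-1628)) = sqrt(-132 + 2*(-1628)**2) = sqrt(-132 + 2*2650384) = sqrt(-132 + 5300768) = sqrt(5300636) = 2*sqrt(1325159)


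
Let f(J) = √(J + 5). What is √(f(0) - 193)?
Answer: √(-193 + √5) ≈ 13.812*I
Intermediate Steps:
f(J) = √(5 + J)
√(f(0) - 193) = √(√(5 + 0) - 193) = √(√5 - 193) = √(-193 + √5)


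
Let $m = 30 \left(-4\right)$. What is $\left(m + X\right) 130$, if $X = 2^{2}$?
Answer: $-15080$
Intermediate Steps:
$X = 4$
$m = -120$
$\left(m + X\right) 130 = \left(-120 + 4\right) 130 = \left(-116\right) 130 = -15080$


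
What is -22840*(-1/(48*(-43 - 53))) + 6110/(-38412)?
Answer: -1048015/204864 ≈ -5.1157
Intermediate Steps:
-22840*(-1/(48*(-43 - 53))) + 6110/(-38412) = -22840/((-48*(-96))) + 6110*(-1/38412) = -22840/4608 - 3055/19206 = -22840*1/4608 - 3055/19206 = -2855/576 - 3055/19206 = -1048015/204864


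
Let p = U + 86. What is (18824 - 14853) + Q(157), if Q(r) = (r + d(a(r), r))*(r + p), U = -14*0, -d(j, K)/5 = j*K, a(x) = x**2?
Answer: -4701877873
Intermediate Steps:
d(j, K) = -5*K*j (d(j, K) = -5*j*K = -5*K*j)
U = 0
p = 86 (p = 0 + 86 = 86)
Q(r) = (86 + r)*(r - 5*r**3) (Q(r) = (r - 5*r*r**2)*(r + 86) = (r - 5*r**3)*(86 + r) = (86 + r)*(r - 5*r**3))
(18824 - 14853) + Q(157) = (18824 - 14853) + 157*(86 + 157 - 430*157**2 - 5*157**3) = 3971 + 157*(86 + 157 - 430*24649 - 5*3869893) = 3971 + 157*(86 + 157 - 10599070 - 19349465) = 3971 + 157*(-29948292) = 3971 - 4701881844 = -4701877873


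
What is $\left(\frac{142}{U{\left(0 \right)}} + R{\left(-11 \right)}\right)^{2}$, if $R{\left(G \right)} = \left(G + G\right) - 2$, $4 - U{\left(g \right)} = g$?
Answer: $\frac{529}{4} \approx 132.25$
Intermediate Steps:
$U{\left(g \right)} = 4 - g$
$R{\left(G \right)} = -2 + 2 G$ ($R{\left(G \right)} = 2 G - 2 = -2 + 2 G$)
$\left(\frac{142}{U{\left(0 \right)}} + R{\left(-11 \right)}\right)^{2} = \left(\frac{142}{4 - 0} + \left(-2 + 2 \left(-11\right)\right)\right)^{2} = \left(\frac{142}{4 + 0} - 24\right)^{2} = \left(\frac{142}{4} - 24\right)^{2} = \left(142 \cdot \frac{1}{4} - 24\right)^{2} = \left(\frac{71}{2} - 24\right)^{2} = \left(\frac{23}{2}\right)^{2} = \frac{529}{4}$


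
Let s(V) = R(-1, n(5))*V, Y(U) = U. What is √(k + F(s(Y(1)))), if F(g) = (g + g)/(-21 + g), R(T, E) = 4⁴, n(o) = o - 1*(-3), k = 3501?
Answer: √193463045/235 ≈ 59.188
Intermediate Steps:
n(o) = 3 + o (n(o) = o + 3 = 3 + o)
R(T, E) = 256
s(V) = 256*V
F(g) = 2*g/(-21 + g) (F(g) = (2*g)/(-21 + g) = 2*g/(-21 + g))
√(k + F(s(Y(1)))) = √(3501 + 2*(256*1)/(-21 + 256*1)) = √(3501 + 2*256/(-21 + 256)) = √(3501 + 2*256/235) = √(3501 + 2*256*(1/235)) = √(3501 + 512/235) = √(823247/235) = √193463045/235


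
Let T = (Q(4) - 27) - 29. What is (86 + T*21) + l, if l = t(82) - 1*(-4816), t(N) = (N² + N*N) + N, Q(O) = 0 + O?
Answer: 17340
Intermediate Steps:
Q(O) = O
t(N) = N + 2*N² (t(N) = (N² + N²) + N = 2*N² + N = N + 2*N²)
T = -52 (T = (4 - 27) - 29 = -23 - 29 = -52)
l = 18346 (l = 82*(1 + 2*82) - 1*(-4816) = 82*(1 + 164) + 4816 = 82*165 + 4816 = 13530 + 4816 = 18346)
(86 + T*21) + l = (86 - 52*21) + 18346 = (86 - 1092) + 18346 = -1006 + 18346 = 17340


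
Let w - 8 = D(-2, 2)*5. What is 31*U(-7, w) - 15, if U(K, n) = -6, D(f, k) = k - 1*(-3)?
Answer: -201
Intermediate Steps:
D(f, k) = 3 + k (D(f, k) = k + 3 = 3 + k)
w = 33 (w = 8 + (3 + 2)*5 = 8 + 5*5 = 8 + 25 = 33)
31*U(-7, w) - 15 = 31*(-6) - 15 = -186 - 15 = -201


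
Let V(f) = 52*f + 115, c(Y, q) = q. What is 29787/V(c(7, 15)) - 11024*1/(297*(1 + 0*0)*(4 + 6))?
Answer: 7860091/265815 ≈ 29.570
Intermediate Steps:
V(f) = 115 + 52*f
29787/V(c(7, 15)) - 11024*1/(297*(1 + 0*0)*(4 + 6)) = 29787/(115 + 52*15) - 11024*1/(297*(1 + 0*0)*(4 + 6)) = 29787/(115 + 780) - 11024*1/(2970*(1 + 0)) = 29787/895 - 11024/((1*10)*297) = 29787*(1/895) - 11024/(10*297) = 29787/895 - 11024/2970 = 29787/895 - 11024*1/2970 = 29787/895 - 5512/1485 = 7860091/265815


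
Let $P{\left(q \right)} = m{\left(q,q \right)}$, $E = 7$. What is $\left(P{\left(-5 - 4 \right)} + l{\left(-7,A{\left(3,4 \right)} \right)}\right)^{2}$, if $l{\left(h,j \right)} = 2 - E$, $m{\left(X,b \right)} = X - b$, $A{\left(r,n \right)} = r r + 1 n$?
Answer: $25$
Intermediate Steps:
$A{\left(r,n \right)} = n + r^{2}$ ($A{\left(r,n \right)} = r^{2} + n = n + r^{2}$)
$l{\left(h,j \right)} = -5$ ($l{\left(h,j \right)} = 2 - 7 = -5$)
$P{\left(q \right)} = 0$ ($P{\left(q \right)} = q - q = 0$)
$\left(P{\left(-5 - 4 \right)} + l{\left(-7,A{\left(3,4 \right)} \right)}\right)^{2} = \left(0 - 5\right)^{2} = \left(-5\right)^{2} = 25$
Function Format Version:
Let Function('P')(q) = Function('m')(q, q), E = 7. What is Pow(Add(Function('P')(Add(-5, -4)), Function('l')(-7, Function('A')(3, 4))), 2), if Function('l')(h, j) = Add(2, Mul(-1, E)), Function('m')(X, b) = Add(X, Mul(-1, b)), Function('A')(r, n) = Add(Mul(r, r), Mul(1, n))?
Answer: 25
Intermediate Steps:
Function('A')(r, n) = Add(n, Pow(r, 2)) (Function('A')(r, n) = Add(Pow(r, 2), n) = Add(n, Pow(r, 2)))
Function('l')(h, j) = -5 (Function('l')(h, j) = Add(2, Mul(-1, 7)) = Add(2, -7) = -5)
Function('P')(q) = 0 (Function('P')(q) = Add(q, Mul(-1, q)) = 0)
Pow(Add(Function('P')(Add(-5, -4)), Function('l')(-7, Function('A')(3, 4))), 2) = Pow(Add(0, -5), 2) = Pow(-5, 2) = 25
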